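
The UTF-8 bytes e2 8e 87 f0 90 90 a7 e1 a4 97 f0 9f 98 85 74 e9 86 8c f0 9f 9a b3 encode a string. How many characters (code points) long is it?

7

Byte at offset 0: 0xE2 = 11100010 → 3-byte char (#1). Advance 3.
Byte at offset 3: 0xF0 = 11110000 → 4-byte char (#2). Advance 4.
Byte at offset 7: 0xE1 = 11100001 → 3-byte char (#3). Advance 3.
Byte at offset 10: 0xF0 = 11110000 → 4-byte char (#4). Advance 4.
Byte at offset 14: 0x74 = 01110100 → 1-byte char (#5). Advance 1.
Byte at offset 15: 0xE9 = 11101001 → 3-byte char (#6). Advance 3.
Byte at offset 18: 0xF0 = 11110000 → 4-byte char (#7). Advance 4.
Reached end at offset 22 after 7 code points.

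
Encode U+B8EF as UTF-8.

EB A3 AF

U+B8EF = 0xB8EF = 47343 decimal. In range U+0800–U+FFFF → 3-byte form: 1110xxxx 10xxxxxx 10xxxxxx.
Binary (16 bits): 1011100011101111.
Split 4+6+6: 1011 | 100011 | 101111.
Byte 1: 11101011 = 0xEB.
Byte 2: 10100011 = 0xA3.
Byte 3: 10101111 = 0xAF.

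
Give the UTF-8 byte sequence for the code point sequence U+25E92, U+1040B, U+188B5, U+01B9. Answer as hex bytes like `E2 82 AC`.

F0 A5 BA 92 F0 90 90 8B F0 98 A2 B5 C6 B9

U+25E92: 4-byte form → F0 A5 BA 92.
U+1040B: 4-byte form → F0 90 90 8B.
U+188B5: 4-byte form → F0 98 A2 B5.
U+01B9: 2-byte form → C6 B9.
Concatenated (14 bytes): F0 A5 BA 92 F0 90 90 8B F0 98 A2 B5 C6 B9.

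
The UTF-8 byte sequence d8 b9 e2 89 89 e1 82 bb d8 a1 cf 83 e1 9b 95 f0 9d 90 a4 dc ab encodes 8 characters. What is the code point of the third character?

U+10BB

Offset 0: leading byte 0xD8 = 11011000 → 2-byte char #1 = D8 B9.
Offset 2: leading byte 0xE2 = 11100010 → 3-byte char #2 = E2 89 89.
Offset 5: leading byte 0xE1 = 11100001 → 3-byte char #3 = E1 82 BB.
Leading byte 0xE1 = 11100001 matches 1110xxxx → 3-byte sequence.
Byte 1: 0xE1 = 11100001, payload 0001 (4 bits).
Byte 2: 0x82 = 10000010 (10xxxxxx ✓), payload 000010.
Byte 3: 0xBB = 10111011 (10xxxxxx ✓), payload 111011.
Concatenate: 0001000010111011 = 0x10BB (16 bits → U+10BB).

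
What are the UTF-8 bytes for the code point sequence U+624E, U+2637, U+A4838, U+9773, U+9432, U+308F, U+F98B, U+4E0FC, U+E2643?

U+624E: 3-byte form → E6 89 8E.
U+2637: 3-byte form → E2 98 B7.
U+A4838: 4-byte form → F2 A4 A0 B8.
U+9773: 3-byte form → E9 9D B3.
U+9432: 3-byte form → E9 90 B2.
U+308F: 3-byte form → E3 82 8F.
U+F98B: 3-byte form → EF A6 8B.
U+4E0FC: 4-byte form → F1 8E 83 BC.
U+E2643: 4-byte form → F3 A2 99 83.
Concatenated (30 bytes): E6 89 8E E2 98 B7 F2 A4 A0 B8 E9 9D B3 E9 90 B2 E3 82 8F EF A6 8B F1 8E 83 BC F3 A2 99 83.

E6 89 8E E2 98 B7 F2 A4 A0 B8 E9 9D B3 E9 90 B2 E3 82 8F EF A6 8B F1 8E 83 BC F3 A2 99 83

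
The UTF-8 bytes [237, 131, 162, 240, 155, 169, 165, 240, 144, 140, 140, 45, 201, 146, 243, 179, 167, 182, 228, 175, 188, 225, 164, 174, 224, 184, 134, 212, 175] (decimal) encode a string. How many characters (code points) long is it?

10

Byte at offset 0: 0xED = 11101101 → 3-byte char (#1). Advance 3.
Byte at offset 3: 0xF0 = 11110000 → 4-byte char (#2). Advance 4.
Byte at offset 7: 0xF0 = 11110000 → 4-byte char (#3). Advance 4.
Byte at offset 11: 0x2D = 00101101 → 1-byte char (#4). Advance 1.
Byte at offset 12: 0xC9 = 11001001 → 2-byte char (#5). Advance 2.
Byte at offset 14: 0xF3 = 11110011 → 4-byte char (#6). Advance 4.
Byte at offset 18: 0xE4 = 11100100 → 3-byte char (#7). Advance 3.
Byte at offset 21: 0xE1 = 11100001 → 3-byte char (#8). Advance 3.
Byte at offset 24: 0xE0 = 11100000 → 3-byte char (#9). Advance 3.
Byte at offset 27: 0xD4 = 11010100 → 2-byte char (#10). Advance 2.
Reached end at offset 29 after 10 code points.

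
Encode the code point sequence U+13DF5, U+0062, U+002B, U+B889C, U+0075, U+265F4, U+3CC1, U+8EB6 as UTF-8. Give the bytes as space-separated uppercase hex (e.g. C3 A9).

U+13DF5: 4-byte form → F0 93 B7 B5.
U+0062: 1-byte form → 62.
U+002B: 1-byte form → 2B.
U+B889C: 4-byte form → F2 B8 A2 9C.
U+0075: 1-byte form → 75.
U+265F4: 4-byte form → F0 A6 97 B4.
U+3CC1: 3-byte form → E3 B3 81.
U+8EB6: 3-byte form → E8 BA B6.
Concatenated (21 bytes): F0 93 B7 B5 62 2B F2 B8 A2 9C 75 F0 A6 97 B4 E3 B3 81 E8 BA B6.

F0 93 B7 B5 62 2B F2 B8 A2 9C 75 F0 A6 97 B4 E3 B3 81 E8 BA B6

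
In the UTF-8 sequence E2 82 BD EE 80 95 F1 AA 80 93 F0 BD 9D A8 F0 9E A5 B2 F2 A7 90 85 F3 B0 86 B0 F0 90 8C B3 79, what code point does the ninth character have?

Offset 0: leading byte 0xE2 = 11100010 → 3-byte char #1 = E2 82 BD.
Offset 3: leading byte 0xEE = 11101110 → 3-byte char #2 = EE 80 95.
Offset 6: leading byte 0xF1 = 11110001 → 4-byte char #3 = F1 AA 80 93.
Offset 10: leading byte 0xF0 = 11110000 → 4-byte char #4 = F0 BD 9D A8.
Offset 14: leading byte 0xF0 = 11110000 → 4-byte char #5 = F0 9E A5 B2.
Offset 18: leading byte 0xF2 = 11110010 → 4-byte char #6 = F2 A7 90 85.
Offset 22: leading byte 0xF3 = 11110011 → 4-byte char #7 = F3 B0 86 B0.
Offset 26: leading byte 0xF0 = 11110000 → 4-byte char #8 = F0 90 8C B3.
Offset 30: leading byte 0x79 = 01111001 → 1-byte char #9 = 79.
Leading byte 0x79 = 01111001 matches 0xxxxxxx → 1-byte sequence.
Byte 1: 0x79 = 01111001, payload 1111001 (7 bits).
Concatenate: 1111001 = 0x79 (7 bits → U+0079).

U+0079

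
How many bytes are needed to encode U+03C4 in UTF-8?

2

U+03C4 = 0x3C4. UTF-8 uses 1 byte below 0x80, 2 below 0x800, 3 below 0x10000, 4 up to 0x10FFFF. 0x3C4 is in U+0080–U+07FF → 2 bytes.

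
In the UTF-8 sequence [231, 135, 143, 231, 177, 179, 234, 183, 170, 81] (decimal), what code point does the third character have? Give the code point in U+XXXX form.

U+ADEA

Offset 0: leading byte 0xE7 = 11100111 → 3-byte char #1 = E7 87 8F.
Offset 3: leading byte 0xE7 = 11100111 → 3-byte char #2 = E7 B1 B3.
Offset 6: leading byte 0xEA = 11101010 → 3-byte char #3 = EA B7 AA.
Leading byte 0xEA = 11101010 matches 1110xxxx → 3-byte sequence.
Byte 1: 0xEA = 11101010, payload 1010 (4 bits).
Byte 2: 0xB7 = 10110111 (10xxxxxx ✓), payload 110111.
Byte 3: 0xAA = 10101010 (10xxxxxx ✓), payload 101010.
Concatenate: 1010110111101010 = 0xADEA (16 bits → U+ADEA).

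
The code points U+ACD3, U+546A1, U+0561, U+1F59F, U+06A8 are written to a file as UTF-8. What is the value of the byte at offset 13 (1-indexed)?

0x9F

1-indexed offset 13 is 0-indexed offset 12.
U+ACD3 → 3-byte form EA B3 93 at offsets 0–2.
U+546A1 → 4-byte form F1 94 9A A1 at offsets 3–6.
U+0561 → 2-byte form D5 A1 at offsets 7–8.
U+1F59F → 4-byte form F0 9F 96 9F at offsets 9–12.
Offset 12 falls in char 4's range; it's byte 4 of F0 9F 96 9F = 0x9F.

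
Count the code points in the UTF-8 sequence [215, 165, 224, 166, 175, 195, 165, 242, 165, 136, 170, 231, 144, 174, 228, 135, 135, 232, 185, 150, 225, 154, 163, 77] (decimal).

9

Byte at offset 0: 0xD7 = 11010111 → 2-byte char (#1). Advance 2.
Byte at offset 2: 0xE0 = 11100000 → 3-byte char (#2). Advance 3.
Byte at offset 5: 0xC3 = 11000011 → 2-byte char (#3). Advance 2.
Byte at offset 7: 0xF2 = 11110010 → 4-byte char (#4). Advance 4.
Byte at offset 11: 0xE7 = 11100111 → 3-byte char (#5). Advance 3.
Byte at offset 14: 0xE4 = 11100100 → 3-byte char (#6). Advance 3.
Byte at offset 17: 0xE8 = 11101000 → 3-byte char (#7). Advance 3.
Byte at offset 20: 0xE1 = 11100001 → 3-byte char (#8). Advance 3.
Byte at offset 23: 0x4D = 01001101 → 1-byte char (#9). Advance 1.
Reached end at offset 24 after 9 code points.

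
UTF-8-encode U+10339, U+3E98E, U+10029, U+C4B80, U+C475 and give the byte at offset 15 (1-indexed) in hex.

0xAE

1-indexed offset 15 is 0-indexed offset 14.
U+10339 → 4-byte form F0 90 8C B9 at offsets 0–3.
U+3E98E → 4-byte form F0 BE A6 8E at offsets 4–7.
U+10029 → 4-byte form F0 90 80 A9 at offsets 8–11.
U+C4B80 → 4-byte form F3 84 AE 80 at offsets 12–15.
Offset 14 falls in char 4's range; it's byte 3 of F3 84 AE 80 = 0xAE.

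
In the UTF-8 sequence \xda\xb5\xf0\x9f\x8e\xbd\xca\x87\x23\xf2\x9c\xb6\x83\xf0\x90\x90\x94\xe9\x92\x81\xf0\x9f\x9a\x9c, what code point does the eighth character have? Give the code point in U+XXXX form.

U+1F69C

Offset 0: leading byte 0xDA = 11011010 → 2-byte char #1 = DA B5.
Offset 2: leading byte 0xF0 = 11110000 → 4-byte char #2 = F0 9F 8E BD.
Offset 6: leading byte 0xCA = 11001010 → 2-byte char #3 = CA 87.
Offset 8: leading byte 0x23 = 00100011 → 1-byte char #4 = 23.
Offset 9: leading byte 0xF2 = 11110010 → 4-byte char #5 = F2 9C B6 83.
Offset 13: leading byte 0xF0 = 11110000 → 4-byte char #6 = F0 90 90 94.
Offset 17: leading byte 0xE9 = 11101001 → 3-byte char #7 = E9 92 81.
Offset 20: leading byte 0xF0 = 11110000 → 4-byte char #8 = F0 9F 9A 9C.
Leading byte 0xF0 = 11110000 matches 11110xxx → 4-byte sequence.
Byte 1: 0xF0 = 11110000, payload 000 (3 bits).
Byte 2: 0x9F = 10011111 (10xxxxxx ✓), payload 011111.
Byte 3: 0x9A = 10011010 (10xxxxxx ✓), payload 011010.
Byte 4: 0x9C = 10011100 (10xxxxxx ✓), payload 011100.
Concatenate: 000011111011010011100 = 0x1F69C (21 bits → U+1F69C).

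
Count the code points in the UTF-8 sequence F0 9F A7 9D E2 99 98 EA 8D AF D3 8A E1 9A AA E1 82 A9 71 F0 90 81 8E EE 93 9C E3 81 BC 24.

Byte at offset 0: 0xF0 = 11110000 → 4-byte char (#1). Advance 4.
Byte at offset 4: 0xE2 = 11100010 → 3-byte char (#2). Advance 3.
Byte at offset 7: 0xEA = 11101010 → 3-byte char (#3). Advance 3.
Byte at offset 10: 0xD3 = 11010011 → 2-byte char (#4). Advance 2.
Byte at offset 12: 0xE1 = 11100001 → 3-byte char (#5). Advance 3.
Byte at offset 15: 0xE1 = 11100001 → 3-byte char (#6). Advance 3.
Byte at offset 18: 0x71 = 01110001 → 1-byte char (#7). Advance 1.
Byte at offset 19: 0xF0 = 11110000 → 4-byte char (#8). Advance 4.
Byte at offset 23: 0xEE = 11101110 → 3-byte char (#9). Advance 3.
Byte at offset 26: 0xE3 = 11100011 → 3-byte char (#10). Advance 3.
Byte at offset 29: 0x24 = 00100100 → 1-byte char (#11). Advance 1.
Reached end at offset 30 after 11 code points.

11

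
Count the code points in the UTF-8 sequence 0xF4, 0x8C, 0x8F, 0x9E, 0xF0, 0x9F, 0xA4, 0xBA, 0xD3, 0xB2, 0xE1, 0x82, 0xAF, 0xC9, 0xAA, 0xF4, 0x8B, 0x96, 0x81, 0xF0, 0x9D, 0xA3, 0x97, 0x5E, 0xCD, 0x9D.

9

Byte at offset 0: 0xF4 = 11110100 → 4-byte char (#1). Advance 4.
Byte at offset 4: 0xF0 = 11110000 → 4-byte char (#2). Advance 4.
Byte at offset 8: 0xD3 = 11010011 → 2-byte char (#3). Advance 2.
Byte at offset 10: 0xE1 = 11100001 → 3-byte char (#4). Advance 3.
Byte at offset 13: 0xC9 = 11001001 → 2-byte char (#5). Advance 2.
Byte at offset 15: 0xF4 = 11110100 → 4-byte char (#6). Advance 4.
Byte at offset 19: 0xF0 = 11110000 → 4-byte char (#7). Advance 4.
Byte at offset 23: 0x5E = 01011110 → 1-byte char (#8). Advance 1.
Byte at offset 24: 0xCD = 11001101 → 2-byte char (#9). Advance 2.
Reached end at offset 26 after 9 code points.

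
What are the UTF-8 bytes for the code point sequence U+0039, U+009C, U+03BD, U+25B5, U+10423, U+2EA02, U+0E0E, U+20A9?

U+0039: 1-byte form → 39.
U+009C: 2-byte form → C2 9C.
U+03BD: 2-byte form → CE BD.
U+25B5: 3-byte form → E2 96 B5.
U+10423: 4-byte form → F0 90 90 A3.
U+2EA02: 4-byte form → F0 AE A8 82.
U+0E0E: 3-byte form → E0 B8 8E.
U+20A9: 3-byte form → E2 82 A9.
Concatenated (22 bytes): 39 C2 9C CE BD E2 96 B5 F0 90 90 A3 F0 AE A8 82 E0 B8 8E E2 82 A9.

39 C2 9C CE BD E2 96 B5 F0 90 90 A3 F0 AE A8 82 E0 B8 8E E2 82 A9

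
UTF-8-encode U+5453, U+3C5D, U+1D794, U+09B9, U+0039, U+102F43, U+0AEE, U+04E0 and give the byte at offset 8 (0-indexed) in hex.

U+5453 → 3-byte form E5 91 93 at offsets 0–2.
U+3C5D → 3-byte form E3 B1 9D at offsets 3–5.
U+1D794 → 4-byte form F0 9D 9E 94 at offsets 6–9.
Offset 8 falls in char 3's range; it's byte 3 of F0 9D 9E 94 = 0x9E.

0x9E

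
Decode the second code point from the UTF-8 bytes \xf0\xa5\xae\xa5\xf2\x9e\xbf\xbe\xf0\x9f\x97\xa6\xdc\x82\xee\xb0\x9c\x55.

U+9EFFE

Offset 0: leading byte 0xF0 = 11110000 → 4-byte char #1 = F0 A5 AE A5.
Offset 4: leading byte 0xF2 = 11110010 → 4-byte char #2 = F2 9E BF BE.
Leading byte 0xF2 = 11110010 matches 11110xxx → 4-byte sequence.
Byte 1: 0xF2 = 11110010, payload 010 (3 bits).
Byte 2: 0x9E = 10011110 (10xxxxxx ✓), payload 011110.
Byte 3: 0xBF = 10111111 (10xxxxxx ✓), payload 111111.
Byte 4: 0xBE = 10111110 (10xxxxxx ✓), payload 111110.
Concatenate: 010011110111111111110 = 0x9EFFE (21 bits → U+9EFFE).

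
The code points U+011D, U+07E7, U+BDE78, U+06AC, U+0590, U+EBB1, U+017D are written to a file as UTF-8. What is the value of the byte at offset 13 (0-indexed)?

0xAE

U+011D → 2-byte form C4 9D at offsets 0–1.
U+07E7 → 2-byte form DF A7 at offsets 2–3.
U+BDE78 → 4-byte form F2 BD B9 B8 at offsets 4–7.
U+06AC → 2-byte form DA AC at offsets 8–9.
U+0590 → 2-byte form D6 90 at offsets 10–11.
U+EBB1 → 3-byte form EE AE B1 at offsets 12–14.
Offset 13 falls in char 6's range; it's byte 2 of EE AE B1 = 0xAE.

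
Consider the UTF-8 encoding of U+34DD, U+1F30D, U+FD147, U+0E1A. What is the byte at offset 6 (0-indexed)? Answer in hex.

0x8D

U+34DD → 3-byte form E3 93 9D at offsets 0–2.
U+1F30D → 4-byte form F0 9F 8C 8D at offsets 3–6.
Offset 6 falls in char 2's range; it's byte 4 of F0 9F 8C 8D = 0x8D.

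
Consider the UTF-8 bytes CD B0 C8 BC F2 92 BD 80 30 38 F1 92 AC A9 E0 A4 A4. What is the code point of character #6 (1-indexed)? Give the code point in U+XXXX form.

Offset 0: leading byte 0xCD = 11001101 → 2-byte char #1 = CD B0.
Offset 2: leading byte 0xC8 = 11001000 → 2-byte char #2 = C8 BC.
Offset 4: leading byte 0xF2 = 11110010 → 4-byte char #3 = F2 92 BD 80.
Offset 8: leading byte 0x30 = 00110000 → 1-byte char #4 = 30.
Offset 9: leading byte 0x38 = 00111000 → 1-byte char #5 = 38.
Offset 10: leading byte 0xF1 = 11110001 → 4-byte char #6 = F1 92 AC A9.
Leading byte 0xF1 = 11110001 matches 11110xxx → 4-byte sequence.
Byte 1: 0xF1 = 11110001, payload 001 (3 bits).
Byte 2: 0x92 = 10010010 (10xxxxxx ✓), payload 010010.
Byte 3: 0xAC = 10101100 (10xxxxxx ✓), payload 101100.
Byte 4: 0xA9 = 10101001 (10xxxxxx ✓), payload 101001.
Concatenate: 001010010101100101001 = 0x52B29 (21 bits → U+52B29).

U+52B29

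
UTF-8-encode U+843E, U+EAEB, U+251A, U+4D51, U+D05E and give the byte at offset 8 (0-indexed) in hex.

0x9A

U+843E → 3-byte form E8 90 BE at offsets 0–2.
U+EAEB → 3-byte form EE AB AB at offsets 3–5.
U+251A → 3-byte form E2 94 9A at offsets 6–8.
Offset 8 falls in char 3's range; it's byte 3 of E2 94 9A = 0x9A.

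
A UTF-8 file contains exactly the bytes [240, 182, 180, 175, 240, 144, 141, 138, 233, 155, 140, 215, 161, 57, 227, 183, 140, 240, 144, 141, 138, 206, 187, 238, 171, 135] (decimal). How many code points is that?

Byte at offset 0: 0xF0 = 11110000 → 4-byte char (#1). Advance 4.
Byte at offset 4: 0xF0 = 11110000 → 4-byte char (#2). Advance 4.
Byte at offset 8: 0xE9 = 11101001 → 3-byte char (#3). Advance 3.
Byte at offset 11: 0xD7 = 11010111 → 2-byte char (#4). Advance 2.
Byte at offset 13: 0x39 = 00111001 → 1-byte char (#5). Advance 1.
Byte at offset 14: 0xE3 = 11100011 → 3-byte char (#6). Advance 3.
Byte at offset 17: 0xF0 = 11110000 → 4-byte char (#7). Advance 4.
Byte at offset 21: 0xCE = 11001110 → 2-byte char (#8). Advance 2.
Byte at offset 23: 0xEE = 11101110 → 3-byte char (#9). Advance 3.
Reached end at offset 26 after 9 code points.

9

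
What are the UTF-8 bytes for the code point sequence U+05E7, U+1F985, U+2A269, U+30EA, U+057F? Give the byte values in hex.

U+05E7: 2-byte form → D7 A7.
U+1F985: 4-byte form → F0 9F A6 85.
U+2A269: 4-byte form → F0 AA 89 A9.
U+30EA: 3-byte form → E3 83 AA.
U+057F: 2-byte form → D5 BF.
Concatenated (15 bytes): D7 A7 F0 9F A6 85 F0 AA 89 A9 E3 83 AA D5 BF.

D7 A7 F0 9F A6 85 F0 AA 89 A9 E3 83 AA D5 BF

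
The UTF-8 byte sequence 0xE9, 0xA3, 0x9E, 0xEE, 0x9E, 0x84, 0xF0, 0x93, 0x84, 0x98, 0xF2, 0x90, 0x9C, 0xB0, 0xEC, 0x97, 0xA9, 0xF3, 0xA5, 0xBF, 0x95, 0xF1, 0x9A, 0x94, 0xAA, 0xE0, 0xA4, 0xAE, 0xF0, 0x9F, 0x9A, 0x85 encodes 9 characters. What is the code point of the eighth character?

Offset 0: leading byte 0xE9 = 11101001 → 3-byte char #1 = E9 A3 9E.
Offset 3: leading byte 0xEE = 11101110 → 3-byte char #2 = EE 9E 84.
Offset 6: leading byte 0xF0 = 11110000 → 4-byte char #3 = F0 93 84 98.
Offset 10: leading byte 0xF2 = 11110010 → 4-byte char #4 = F2 90 9C B0.
Offset 14: leading byte 0xEC = 11101100 → 3-byte char #5 = EC 97 A9.
Offset 17: leading byte 0xF3 = 11110011 → 4-byte char #6 = F3 A5 BF 95.
Offset 21: leading byte 0xF1 = 11110001 → 4-byte char #7 = F1 9A 94 AA.
Offset 25: leading byte 0xE0 = 11100000 → 3-byte char #8 = E0 A4 AE.
Leading byte 0xE0 = 11100000 matches 1110xxxx → 3-byte sequence.
Byte 1: 0xE0 = 11100000, payload 0000 (4 bits).
Byte 2: 0xA4 = 10100100 (10xxxxxx ✓), payload 100100.
Byte 3: 0xAE = 10101110 (10xxxxxx ✓), payload 101110.
Concatenate: 0000100100101110 = 0x92E (16 bits → U+092E).

U+092E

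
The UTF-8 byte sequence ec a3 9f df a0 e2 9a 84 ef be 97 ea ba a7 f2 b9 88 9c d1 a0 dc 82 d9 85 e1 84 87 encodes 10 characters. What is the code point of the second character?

Offset 0: leading byte 0xEC = 11101100 → 3-byte char #1 = EC A3 9F.
Offset 3: leading byte 0xDF = 11011111 → 2-byte char #2 = DF A0.
Leading byte 0xDF = 11011111 matches 110xxxxx → 2-byte sequence.
Byte 1: 0xDF = 11011111, payload 11111 (5 bits).
Byte 2: 0xA0 = 10100000 (10xxxxxx ✓), payload 100000.
Concatenate: 11111100000 = 0x7E0 (11 bits → U+07E0).

U+07E0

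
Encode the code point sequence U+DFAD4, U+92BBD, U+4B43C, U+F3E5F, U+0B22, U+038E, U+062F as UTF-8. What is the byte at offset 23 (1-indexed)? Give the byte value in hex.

1-indexed offset 23 is 0-indexed offset 22.
U+DFAD4 → 4-byte form F3 9F AB 94 at offsets 0–3.
U+92BBD → 4-byte form F2 92 AE BD at offsets 4–7.
U+4B43C → 4-byte form F1 8B 90 BC at offsets 8–11.
U+F3E5F → 4-byte form F3 B3 B9 9F at offsets 12–15.
U+0B22 → 3-byte form E0 AC A2 at offsets 16–18.
U+038E → 2-byte form CE 8E at offsets 19–20.
U+062F → 2-byte form D8 AF at offsets 21–22.
Offset 22 falls in char 7's range; it's byte 2 of D8 AF = 0xAF.

0xAF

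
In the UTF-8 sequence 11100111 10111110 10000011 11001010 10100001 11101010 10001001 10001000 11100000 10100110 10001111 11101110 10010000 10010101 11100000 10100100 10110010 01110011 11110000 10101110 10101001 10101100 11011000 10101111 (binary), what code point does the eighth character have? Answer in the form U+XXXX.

U+2EA6C

Offset 0: leading byte 0xE7 = 11100111 → 3-byte char #1 = E7 BE 83.
Offset 3: leading byte 0xCA = 11001010 → 2-byte char #2 = CA A1.
Offset 5: leading byte 0xEA = 11101010 → 3-byte char #3 = EA 89 88.
Offset 8: leading byte 0xE0 = 11100000 → 3-byte char #4 = E0 A6 8F.
Offset 11: leading byte 0xEE = 11101110 → 3-byte char #5 = EE 90 95.
Offset 14: leading byte 0xE0 = 11100000 → 3-byte char #6 = E0 A4 B2.
Offset 17: leading byte 0x73 = 01110011 → 1-byte char #7 = 73.
Offset 18: leading byte 0xF0 = 11110000 → 4-byte char #8 = F0 AE A9 AC.
Leading byte 0xF0 = 11110000 matches 11110xxx → 4-byte sequence.
Byte 1: 0xF0 = 11110000, payload 000 (3 bits).
Byte 2: 0xAE = 10101110 (10xxxxxx ✓), payload 101110.
Byte 3: 0xA9 = 10101001 (10xxxxxx ✓), payload 101001.
Byte 4: 0xAC = 10101100 (10xxxxxx ✓), payload 101100.
Concatenate: 000101110101001101100 = 0x2EA6C (21 bits → U+2EA6C).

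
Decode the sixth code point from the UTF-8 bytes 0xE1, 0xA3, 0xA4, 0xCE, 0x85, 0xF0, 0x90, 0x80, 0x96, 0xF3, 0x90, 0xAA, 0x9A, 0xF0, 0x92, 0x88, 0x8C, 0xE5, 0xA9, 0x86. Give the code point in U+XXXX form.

U+5A46

Offset 0: leading byte 0xE1 = 11100001 → 3-byte char #1 = E1 A3 A4.
Offset 3: leading byte 0xCE = 11001110 → 2-byte char #2 = CE 85.
Offset 5: leading byte 0xF0 = 11110000 → 4-byte char #3 = F0 90 80 96.
Offset 9: leading byte 0xF3 = 11110011 → 4-byte char #4 = F3 90 AA 9A.
Offset 13: leading byte 0xF0 = 11110000 → 4-byte char #5 = F0 92 88 8C.
Offset 17: leading byte 0xE5 = 11100101 → 3-byte char #6 = E5 A9 86.
Leading byte 0xE5 = 11100101 matches 1110xxxx → 3-byte sequence.
Byte 1: 0xE5 = 11100101, payload 0101 (4 bits).
Byte 2: 0xA9 = 10101001 (10xxxxxx ✓), payload 101001.
Byte 3: 0x86 = 10000110 (10xxxxxx ✓), payload 000110.
Concatenate: 0101101001000110 = 0x5A46 (16 bits → U+5A46).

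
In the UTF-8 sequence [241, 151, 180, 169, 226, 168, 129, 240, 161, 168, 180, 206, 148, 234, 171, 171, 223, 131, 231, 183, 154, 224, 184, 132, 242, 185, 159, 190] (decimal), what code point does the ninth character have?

Offset 0: leading byte 0xF1 = 11110001 → 4-byte char #1 = F1 97 B4 A9.
Offset 4: leading byte 0xE2 = 11100010 → 3-byte char #2 = E2 A8 81.
Offset 7: leading byte 0xF0 = 11110000 → 4-byte char #3 = F0 A1 A8 B4.
Offset 11: leading byte 0xCE = 11001110 → 2-byte char #4 = CE 94.
Offset 13: leading byte 0xEA = 11101010 → 3-byte char #5 = EA AB AB.
Offset 16: leading byte 0xDF = 11011111 → 2-byte char #6 = DF 83.
Offset 18: leading byte 0xE7 = 11100111 → 3-byte char #7 = E7 B7 9A.
Offset 21: leading byte 0xE0 = 11100000 → 3-byte char #8 = E0 B8 84.
Offset 24: leading byte 0xF2 = 11110010 → 4-byte char #9 = F2 B9 9F BE.
Leading byte 0xF2 = 11110010 matches 11110xxx → 4-byte sequence.
Byte 1: 0xF2 = 11110010, payload 010 (3 bits).
Byte 2: 0xB9 = 10111001 (10xxxxxx ✓), payload 111001.
Byte 3: 0x9F = 10011111 (10xxxxxx ✓), payload 011111.
Byte 4: 0xBE = 10111110 (10xxxxxx ✓), payload 111110.
Concatenate: 010111001011111111110 = 0xB97FE (21 bits → U+B97FE).

U+B97FE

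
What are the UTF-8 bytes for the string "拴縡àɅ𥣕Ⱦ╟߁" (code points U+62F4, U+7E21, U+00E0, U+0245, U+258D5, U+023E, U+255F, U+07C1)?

U+62F4: 3-byte form → E6 8B B4.
U+7E21: 3-byte form → E7 B8 A1.
U+00E0: 2-byte form → C3 A0.
U+0245: 2-byte form → C9 85.
U+258D5: 4-byte form → F0 A5 A3 95.
U+023E: 2-byte form → C8 BE.
U+255F: 3-byte form → E2 95 9F.
U+07C1: 2-byte form → DF 81.
Concatenated (21 bytes): E6 8B B4 E7 B8 A1 C3 A0 C9 85 F0 A5 A3 95 C8 BE E2 95 9F DF 81.

E6 8B B4 E7 B8 A1 C3 A0 C9 85 F0 A5 A3 95 C8 BE E2 95 9F DF 81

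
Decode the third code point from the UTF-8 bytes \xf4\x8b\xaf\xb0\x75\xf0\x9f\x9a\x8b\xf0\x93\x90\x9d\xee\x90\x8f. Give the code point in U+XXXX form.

U+1F68B

Offset 0: leading byte 0xF4 = 11110100 → 4-byte char #1 = F4 8B AF B0.
Offset 4: leading byte 0x75 = 01110101 → 1-byte char #2 = 75.
Offset 5: leading byte 0xF0 = 11110000 → 4-byte char #3 = F0 9F 9A 8B.
Leading byte 0xF0 = 11110000 matches 11110xxx → 4-byte sequence.
Byte 1: 0xF0 = 11110000, payload 000 (3 bits).
Byte 2: 0x9F = 10011111 (10xxxxxx ✓), payload 011111.
Byte 3: 0x9A = 10011010 (10xxxxxx ✓), payload 011010.
Byte 4: 0x8B = 10001011 (10xxxxxx ✓), payload 001011.
Concatenate: 000011111011010001011 = 0x1F68B (21 bits → U+1F68B).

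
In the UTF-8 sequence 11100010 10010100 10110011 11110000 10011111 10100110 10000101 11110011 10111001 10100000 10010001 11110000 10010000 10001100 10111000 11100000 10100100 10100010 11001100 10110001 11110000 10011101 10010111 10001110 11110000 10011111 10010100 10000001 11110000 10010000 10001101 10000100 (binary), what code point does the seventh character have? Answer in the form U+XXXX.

Offset 0: leading byte 0xE2 = 11100010 → 3-byte char #1 = E2 94 B3.
Offset 3: leading byte 0xF0 = 11110000 → 4-byte char #2 = F0 9F A6 85.
Offset 7: leading byte 0xF3 = 11110011 → 4-byte char #3 = F3 B9 A0 91.
Offset 11: leading byte 0xF0 = 11110000 → 4-byte char #4 = F0 90 8C B8.
Offset 15: leading byte 0xE0 = 11100000 → 3-byte char #5 = E0 A4 A2.
Offset 18: leading byte 0xCC = 11001100 → 2-byte char #6 = CC B1.
Offset 20: leading byte 0xF0 = 11110000 → 4-byte char #7 = F0 9D 97 8E.
Leading byte 0xF0 = 11110000 matches 11110xxx → 4-byte sequence.
Byte 1: 0xF0 = 11110000, payload 000 (3 bits).
Byte 2: 0x9D = 10011101 (10xxxxxx ✓), payload 011101.
Byte 3: 0x97 = 10010111 (10xxxxxx ✓), payload 010111.
Byte 4: 0x8E = 10001110 (10xxxxxx ✓), payload 001110.
Concatenate: 000011101010111001110 = 0x1D5CE (21 bits → U+1D5CE).

U+1D5CE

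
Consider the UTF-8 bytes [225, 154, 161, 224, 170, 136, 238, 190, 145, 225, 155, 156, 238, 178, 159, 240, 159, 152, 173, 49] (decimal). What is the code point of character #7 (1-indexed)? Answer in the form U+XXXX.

U+0031

Offset 0: leading byte 0xE1 = 11100001 → 3-byte char #1 = E1 9A A1.
Offset 3: leading byte 0xE0 = 11100000 → 3-byte char #2 = E0 AA 88.
Offset 6: leading byte 0xEE = 11101110 → 3-byte char #3 = EE BE 91.
Offset 9: leading byte 0xE1 = 11100001 → 3-byte char #4 = E1 9B 9C.
Offset 12: leading byte 0xEE = 11101110 → 3-byte char #5 = EE B2 9F.
Offset 15: leading byte 0xF0 = 11110000 → 4-byte char #6 = F0 9F 98 AD.
Offset 19: leading byte 0x31 = 00110001 → 1-byte char #7 = 31.
Leading byte 0x31 = 00110001 matches 0xxxxxxx → 1-byte sequence.
Byte 1: 0x31 = 00110001, payload 0110001 (7 bits).
Concatenate: 0110001 = 0x31 (7 bits → U+0031).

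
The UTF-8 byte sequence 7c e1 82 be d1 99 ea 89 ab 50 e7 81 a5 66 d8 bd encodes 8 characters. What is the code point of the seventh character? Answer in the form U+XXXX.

Offset 0: leading byte 0x7C = 01111100 → 1-byte char #1 = 7C.
Offset 1: leading byte 0xE1 = 11100001 → 3-byte char #2 = E1 82 BE.
Offset 4: leading byte 0xD1 = 11010001 → 2-byte char #3 = D1 99.
Offset 6: leading byte 0xEA = 11101010 → 3-byte char #4 = EA 89 AB.
Offset 9: leading byte 0x50 = 01010000 → 1-byte char #5 = 50.
Offset 10: leading byte 0xE7 = 11100111 → 3-byte char #6 = E7 81 A5.
Offset 13: leading byte 0x66 = 01100110 → 1-byte char #7 = 66.
Leading byte 0x66 = 01100110 matches 0xxxxxxx → 1-byte sequence.
Byte 1: 0x66 = 01100110, payload 1100110 (7 bits).
Concatenate: 1100110 = 0x66 (7 bits → U+0066).

U+0066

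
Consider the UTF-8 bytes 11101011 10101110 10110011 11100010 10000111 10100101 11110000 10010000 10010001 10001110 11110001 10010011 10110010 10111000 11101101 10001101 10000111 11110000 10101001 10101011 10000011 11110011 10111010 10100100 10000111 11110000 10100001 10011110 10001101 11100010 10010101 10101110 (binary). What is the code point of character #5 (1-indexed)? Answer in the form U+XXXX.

U+D347

Offset 0: leading byte 0xEB = 11101011 → 3-byte char #1 = EB AE B3.
Offset 3: leading byte 0xE2 = 11100010 → 3-byte char #2 = E2 87 A5.
Offset 6: leading byte 0xF0 = 11110000 → 4-byte char #3 = F0 90 91 8E.
Offset 10: leading byte 0xF1 = 11110001 → 4-byte char #4 = F1 93 B2 B8.
Offset 14: leading byte 0xED = 11101101 → 3-byte char #5 = ED 8D 87.
Leading byte 0xED = 11101101 matches 1110xxxx → 3-byte sequence.
Byte 1: 0xED = 11101101, payload 1101 (4 bits).
Byte 2: 0x8D = 10001101 (10xxxxxx ✓), payload 001101.
Byte 3: 0x87 = 10000111 (10xxxxxx ✓), payload 000111.
Concatenate: 1101001101000111 = 0xD347 (16 bits → U+D347).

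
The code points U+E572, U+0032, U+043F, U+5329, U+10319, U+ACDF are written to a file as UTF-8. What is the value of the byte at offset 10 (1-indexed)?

0xF0

1-indexed offset 10 is 0-indexed offset 9.
U+E572 → 3-byte form EE 95 B2 at offsets 0–2.
U+0032 → 1-byte form 32 at offsets 3–3.
U+043F → 2-byte form D0 BF at offsets 4–5.
U+5329 → 3-byte form E5 8C A9 at offsets 6–8.
U+10319 → 4-byte form F0 90 8C 99 at offsets 9–12.
Offset 9 falls in char 5's range; it's byte 1 of F0 90 8C 99 = 0xF0.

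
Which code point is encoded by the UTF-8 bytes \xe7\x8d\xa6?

Leading byte 0xE7 = 11100111 matches 1110xxxx → 3-byte sequence.
Byte 1: 0xE7 = 11100111, payload 0111 (4 bits).
Byte 2: 0x8D = 10001101 (10xxxxxx ✓), payload 001101.
Byte 3: 0xA6 = 10100110 (10xxxxxx ✓), payload 100110.
Concatenate: 0111001101100110 = 0x7366 (16 bits → U+7366).

U+7366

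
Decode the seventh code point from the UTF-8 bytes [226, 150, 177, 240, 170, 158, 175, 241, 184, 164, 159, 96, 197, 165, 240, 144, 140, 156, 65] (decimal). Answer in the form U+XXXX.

U+0041

Offset 0: leading byte 0xE2 = 11100010 → 3-byte char #1 = E2 96 B1.
Offset 3: leading byte 0xF0 = 11110000 → 4-byte char #2 = F0 AA 9E AF.
Offset 7: leading byte 0xF1 = 11110001 → 4-byte char #3 = F1 B8 A4 9F.
Offset 11: leading byte 0x60 = 01100000 → 1-byte char #4 = 60.
Offset 12: leading byte 0xC5 = 11000101 → 2-byte char #5 = C5 A5.
Offset 14: leading byte 0xF0 = 11110000 → 4-byte char #6 = F0 90 8C 9C.
Offset 18: leading byte 0x41 = 01000001 → 1-byte char #7 = 41.
Leading byte 0x41 = 01000001 matches 0xxxxxxx → 1-byte sequence.
Byte 1: 0x41 = 01000001, payload 1000001 (7 bits).
Concatenate: 1000001 = 0x41 (7 bits → U+0041).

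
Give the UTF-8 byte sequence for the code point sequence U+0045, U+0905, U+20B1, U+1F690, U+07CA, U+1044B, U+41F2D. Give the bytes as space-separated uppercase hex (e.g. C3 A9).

U+0045: 1-byte form → 45.
U+0905: 3-byte form → E0 A4 85.
U+20B1: 3-byte form → E2 82 B1.
U+1F690: 4-byte form → F0 9F 9A 90.
U+07CA: 2-byte form → DF 8A.
U+1044B: 4-byte form → F0 90 91 8B.
U+41F2D: 4-byte form → F1 81 BC AD.
Concatenated (21 bytes): 45 E0 A4 85 E2 82 B1 F0 9F 9A 90 DF 8A F0 90 91 8B F1 81 BC AD.

45 E0 A4 85 E2 82 B1 F0 9F 9A 90 DF 8A F0 90 91 8B F1 81 BC AD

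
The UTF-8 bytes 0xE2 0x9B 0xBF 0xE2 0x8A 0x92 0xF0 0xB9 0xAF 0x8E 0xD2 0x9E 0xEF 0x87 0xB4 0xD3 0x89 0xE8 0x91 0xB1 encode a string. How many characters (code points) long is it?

Byte at offset 0: 0xE2 = 11100010 → 3-byte char (#1). Advance 3.
Byte at offset 3: 0xE2 = 11100010 → 3-byte char (#2). Advance 3.
Byte at offset 6: 0xF0 = 11110000 → 4-byte char (#3). Advance 4.
Byte at offset 10: 0xD2 = 11010010 → 2-byte char (#4). Advance 2.
Byte at offset 12: 0xEF = 11101111 → 3-byte char (#5). Advance 3.
Byte at offset 15: 0xD3 = 11010011 → 2-byte char (#6). Advance 2.
Byte at offset 17: 0xE8 = 11101000 → 3-byte char (#7). Advance 3.
Reached end at offset 20 after 7 code points.

7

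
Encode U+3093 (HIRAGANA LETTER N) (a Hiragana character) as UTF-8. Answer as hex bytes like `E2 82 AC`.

U+3093 = 0x3093 = 12435 decimal. In range U+0800–U+FFFF → 3-byte form: 1110xxxx 10xxxxxx 10xxxxxx.
Binary (16 bits): 0011000010010011.
Split 4+6+6: 0011 | 000010 | 010011.
Byte 1: 11100011 = 0xE3.
Byte 2: 10000010 = 0x82.
Byte 3: 10010011 = 0x93.

E3 82 93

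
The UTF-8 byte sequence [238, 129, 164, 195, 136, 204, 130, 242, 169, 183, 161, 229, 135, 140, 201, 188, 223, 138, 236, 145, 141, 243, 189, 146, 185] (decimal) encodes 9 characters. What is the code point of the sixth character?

U+027C

Offset 0: leading byte 0xEE = 11101110 → 3-byte char #1 = EE 81 A4.
Offset 3: leading byte 0xC3 = 11000011 → 2-byte char #2 = C3 88.
Offset 5: leading byte 0xCC = 11001100 → 2-byte char #3 = CC 82.
Offset 7: leading byte 0xF2 = 11110010 → 4-byte char #4 = F2 A9 B7 A1.
Offset 11: leading byte 0xE5 = 11100101 → 3-byte char #5 = E5 87 8C.
Offset 14: leading byte 0xC9 = 11001001 → 2-byte char #6 = C9 BC.
Leading byte 0xC9 = 11001001 matches 110xxxxx → 2-byte sequence.
Byte 1: 0xC9 = 11001001, payload 01001 (5 bits).
Byte 2: 0xBC = 10111100 (10xxxxxx ✓), payload 111100.
Concatenate: 01001111100 = 0x27C (11 bits → U+027C).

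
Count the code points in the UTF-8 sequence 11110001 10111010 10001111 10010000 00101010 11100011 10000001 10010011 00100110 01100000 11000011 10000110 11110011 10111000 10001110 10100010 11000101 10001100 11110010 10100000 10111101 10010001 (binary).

9

Byte at offset 0: 0xF1 = 11110001 → 4-byte char (#1). Advance 4.
Byte at offset 4: 0x2A = 00101010 → 1-byte char (#2). Advance 1.
Byte at offset 5: 0xE3 = 11100011 → 3-byte char (#3). Advance 3.
Byte at offset 8: 0x26 = 00100110 → 1-byte char (#4). Advance 1.
Byte at offset 9: 0x60 = 01100000 → 1-byte char (#5). Advance 1.
Byte at offset 10: 0xC3 = 11000011 → 2-byte char (#6). Advance 2.
Byte at offset 12: 0xF3 = 11110011 → 4-byte char (#7). Advance 4.
Byte at offset 16: 0xC5 = 11000101 → 2-byte char (#8). Advance 2.
Byte at offset 18: 0xF2 = 11110010 → 4-byte char (#9). Advance 4.
Reached end at offset 22 after 9 code points.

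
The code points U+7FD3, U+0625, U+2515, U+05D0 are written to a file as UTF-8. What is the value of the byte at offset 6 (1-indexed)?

1-indexed offset 6 is 0-indexed offset 5.
U+7FD3 → 3-byte form E7 BF 93 at offsets 0–2.
U+0625 → 2-byte form D8 A5 at offsets 3–4.
U+2515 → 3-byte form E2 94 95 at offsets 5–7.
Offset 5 falls in char 3's range; it's byte 1 of E2 94 95 = 0xE2.

0xE2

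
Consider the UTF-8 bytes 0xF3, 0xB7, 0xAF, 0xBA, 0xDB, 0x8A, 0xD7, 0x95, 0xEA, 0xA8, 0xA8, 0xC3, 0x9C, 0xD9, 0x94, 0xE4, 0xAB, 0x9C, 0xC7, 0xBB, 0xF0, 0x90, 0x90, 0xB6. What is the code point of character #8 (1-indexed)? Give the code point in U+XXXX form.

Offset 0: leading byte 0xF3 = 11110011 → 4-byte char #1 = F3 B7 AF BA.
Offset 4: leading byte 0xDB = 11011011 → 2-byte char #2 = DB 8A.
Offset 6: leading byte 0xD7 = 11010111 → 2-byte char #3 = D7 95.
Offset 8: leading byte 0xEA = 11101010 → 3-byte char #4 = EA A8 A8.
Offset 11: leading byte 0xC3 = 11000011 → 2-byte char #5 = C3 9C.
Offset 13: leading byte 0xD9 = 11011001 → 2-byte char #6 = D9 94.
Offset 15: leading byte 0xE4 = 11100100 → 3-byte char #7 = E4 AB 9C.
Offset 18: leading byte 0xC7 = 11000111 → 2-byte char #8 = C7 BB.
Leading byte 0xC7 = 11000111 matches 110xxxxx → 2-byte sequence.
Byte 1: 0xC7 = 11000111, payload 00111 (5 bits).
Byte 2: 0xBB = 10111011 (10xxxxxx ✓), payload 111011.
Concatenate: 00111111011 = 0x1FB (11 bits → U+01FB).

U+01FB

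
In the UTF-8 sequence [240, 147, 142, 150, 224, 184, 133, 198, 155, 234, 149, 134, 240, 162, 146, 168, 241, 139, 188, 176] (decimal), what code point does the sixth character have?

Offset 0: leading byte 0xF0 = 11110000 → 4-byte char #1 = F0 93 8E 96.
Offset 4: leading byte 0xE0 = 11100000 → 3-byte char #2 = E0 B8 85.
Offset 7: leading byte 0xC6 = 11000110 → 2-byte char #3 = C6 9B.
Offset 9: leading byte 0xEA = 11101010 → 3-byte char #4 = EA 95 86.
Offset 12: leading byte 0xF0 = 11110000 → 4-byte char #5 = F0 A2 92 A8.
Offset 16: leading byte 0xF1 = 11110001 → 4-byte char #6 = F1 8B BC B0.
Leading byte 0xF1 = 11110001 matches 11110xxx → 4-byte sequence.
Byte 1: 0xF1 = 11110001, payload 001 (3 bits).
Byte 2: 0x8B = 10001011 (10xxxxxx ✓), payload 001011.
Byte 3: 0xBC = 10111100 (10xxxxxx ✓), payload 111100.
Byte 4: 0xB0 = 10110000 (10xxxxxx ✓), payload 110000.
Concatenate: 001001011111100110000 = 0x4BF30 (21 bits → U+4BF30).

U+4BF30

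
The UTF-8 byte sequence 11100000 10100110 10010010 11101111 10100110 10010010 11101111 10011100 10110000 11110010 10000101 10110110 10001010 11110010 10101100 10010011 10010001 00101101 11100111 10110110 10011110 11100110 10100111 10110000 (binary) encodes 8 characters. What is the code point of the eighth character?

Offset 0: leading byte 0xE0 = 11100000 → 3-byte char #1 = E0 A6 92.
Offset 3: leading byte 0xEF = 11101111 → 3-byte char #2 = EF A6 92.
Offset 6: leading byte 0xEF = 11101111 → 3-byte char #3 = EF 9C B0.
Offset 9: leading byte 0xF2 = 11110010 → 4-byte char #4 = F2 85 B6 8A.
Offset 13: leading byte 0xF2 = 11110010 → 4-byte char #5 = F2 AC 93 91.
Offset 17: leading byte 0x2D = 00101101 → 1-byte char #6 = 2D.
Offset 18: leading byte 0xE7 = 11100111 → 3-byte char #7 = E7 B6 9E.
Offset 21: leading byte 0xE6 = 11100110 → 3-byte char #8 = E6 A7 B0.
Leading byte 0xE6 = 11100110 matches 1110xxxx → 3-byte sequence.
Byte 1: 0xE6 = 11100110, payload 0110 (4 bits).
Byte 2: 0xA7 = 10100111 (10xxxxxx ✓), payload 100111.
Byte 3: 0xB0 = 10110000 (10xxxxxx ✓), payload 110000.
Concatenate: 0110100111110000 = 0x69F0 (16 bits → U+69F0).

U+69F0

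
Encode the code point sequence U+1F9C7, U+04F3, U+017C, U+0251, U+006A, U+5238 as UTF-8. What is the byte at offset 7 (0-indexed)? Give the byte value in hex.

U+1F9C7 → 4-byte form F0 9F A7 87 at offsets 0–3.
U+04F3 → 2-byte form D3 B3 at offsets 4–5.
U+017C → 2-byte form C5 BC at offsets 6–7.
Offset 7 falls in char 3's range; it's byte 2 of C5 BC = 0xBC.

0xBC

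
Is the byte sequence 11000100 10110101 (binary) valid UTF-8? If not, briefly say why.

valid

Leading byte 0xC4 = 11000100 → 2-byte form.
Continuation bytes 0xB5=10110101 all match 10xxxxxx.
Decoded value 0x135 is ≥ 0x80 (shortest form) and not a surrogate.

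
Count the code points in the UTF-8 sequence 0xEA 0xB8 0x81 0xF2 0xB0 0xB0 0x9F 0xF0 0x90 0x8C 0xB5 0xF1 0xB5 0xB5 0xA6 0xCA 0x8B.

5

Byte at offset 0: 0xEA = 11101010 → 3-byte char (#1). Advance 3.
Byte at offset 3: 0xF2 = 11110010 → 4-byte char (#2). Advance 4.
Byte at offset 7: 0xF0 = 11110000 → 4-byte char (#3). Advance 4.
Byte at offset 11: 0xF1 = 11110001 → 4-byte char (#4). Advance 4.
Byte at offset 15: 0xCA = 11001010 → 2-byte char (#5). Advance 2.
Reached end at offset 17 after 5 code points.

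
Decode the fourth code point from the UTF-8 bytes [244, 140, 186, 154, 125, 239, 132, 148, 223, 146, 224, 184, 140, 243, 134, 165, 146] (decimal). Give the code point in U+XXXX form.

Offset 0: leading byte 0xF4 = 11110100 → 4-byte char #1 = F4 8C BA 9A.
Offset 4: leading byte 0x7D = 01111101 → 1-byte char #2 = 7D.
Offset 5: leading byte 0xEF = 11101111 → 3-byte char #3 = EF 84 94.
Offset 8: leading byte 0xDF = 11011111 → 2-byte char #4 = DF 92.
Leading byte 0xDF = 11011111 matches 110xxxxx → 2-byte sequence.
Byte 1: 0xDF = 11011111, payload 11111 (5 bits).
Byte 2: 0x92 = 10010010 (10xxxxxx ✓), payload 010010.
Concatenate: 11111010010 = 0x7D2 (11 bits → U+07D2).

U+07D2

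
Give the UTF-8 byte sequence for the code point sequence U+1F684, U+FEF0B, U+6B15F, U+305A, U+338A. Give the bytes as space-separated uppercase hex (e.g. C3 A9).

F0 9F 9A 84 F3 BE BC 8B F1 AB 85 9F E3 81 9A E3 8E 8A

U+1F684: 4-byte form → F0 9F 9A 84.
U+FEF0B: 4-byte form → F3 BE BC 8B.
U+6B15F: 4-byte form → F1 AB 85 9F.
U+305A: 3-byte form → E3 81 9A.
U+338A: 3-byte form → E3 8E 8A.
Concatenated (18 bytes): F0 9F 9A 84 F3 BE BC 8B F1 AB 85 9F E3 81 9A E3 8E 8A.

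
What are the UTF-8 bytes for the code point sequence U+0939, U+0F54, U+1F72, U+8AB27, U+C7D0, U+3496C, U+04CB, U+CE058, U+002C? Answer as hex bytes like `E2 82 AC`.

U+0939: 3-byte form → E0 A4 B9.
U+0F54: 3-byte form → E0 BD 94.
U+1F72: 3-byte form → E1 BD B2.
U+8AB27: 4-byte form → F2 8A AC A7.
U+C7D0: 3-byte form → EC 9F 90.
U+3496C: 4-byte form → F0 B4 A5 AC.
U+04CB: 2-byte form → D3 8B.
U+CE058: 4-byte form → F3 8E 81 98.
U+002C: 1-byte form → 2C.
Concatenated (27 bytes): E0 A4 B9 E0 BD 94 E1 BD B2 F2 8A AC A7 EC 9F 90 F0 B4 A5 AC D3 8B F3 8E 81 98 2C.

E0 A4 B9 E0 BD 94 E1 BD B2 F2 8A AC A7 EC 9F 90 F0 B4 A5 AC D3 8B F3 8E 81 98 2C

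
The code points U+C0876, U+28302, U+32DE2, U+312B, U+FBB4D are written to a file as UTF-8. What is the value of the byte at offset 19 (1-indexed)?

1-indexed offset 19 is 0-indexed offset 18.
U+C0876 → 4-byte form F3 80 A1 B6 at offsets 0–3.
U+28302 → 4-byte form F0 A8 8C 82 at offsets 4–7.
U+32DE2 → 4-byte form F0 B2 B7 A2 at offsets 8–11.
U+312B → 3-byte form E3 84 AB at offsets 12–14.
U+FBB4D → 4-byte form F3 BB AD 8D at offsets 15–18.
Offset 18 falls in char 5's range; it's byte 4 of F3 BB AD 8D = 0x8D.

0x8D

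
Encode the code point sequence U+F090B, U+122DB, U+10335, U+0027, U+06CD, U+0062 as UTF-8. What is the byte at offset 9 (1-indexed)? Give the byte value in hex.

1-indexed offset 9 is 0-indexed offset 8.
U+F090B → 4-byte form F3 B0 A4 8B at offsets 0–3.
U+122DB → 4-byte form F0 92 8B 9B at offsets 4–7.
U+10335 → 4-byte form F0 90 8C B5 at offsets 8–11.
Offset 8 falls in char 3's range; it's byte 1 of F0 90 8C B5 = 0xF0.

0xF0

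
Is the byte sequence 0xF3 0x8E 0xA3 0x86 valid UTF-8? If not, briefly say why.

Leading byte 0xF3 = 11110011 → 4-byte form.
Continuation bytes 0x8E=10001110, 0xA3=10100011, 0x86=10000110 all match 10xxxxxx.
Decoded value 0xCE8C6 is ≥ 0x10000 (shortest form) and not a surrogate.

valid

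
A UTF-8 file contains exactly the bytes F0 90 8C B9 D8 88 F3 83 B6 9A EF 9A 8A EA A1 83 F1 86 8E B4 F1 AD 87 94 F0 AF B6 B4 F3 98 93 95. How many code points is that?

9

Byte at offset 0: 0xF0 = 11110000 → 4-byte char (#1). Advance 4.
Byte at offset 4: 0xD8 = 11011000 → 2-byte char (#2). Advance 2.
Byte at offset 6: 0xF3 = 11110011 → 4-byte char (#3). Advance 4.
Byte at offset 10: 0xEF = 11101111 → 3-byte char (#4). Advance 3.
Byte at offset 13: 0xEA = 11101010 → 3-byte char (#5). Advance 3.
Byte at offset 16: 0xF1 = 11110001 → 4-byte char (#6). Advance 4.
Byte at offset 20: 0xF1 = 11110001 → 4-byte char (#7). Advance 4.
Byte at offset 24: 0xF0 = 11110000 → 4-byte char (#8). Advance 4.
Byte at offset 28: 0xF3 = 11110011 → 4-byte char (#9). Advance 4.
Reached end at offset 32 after 9 code points.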